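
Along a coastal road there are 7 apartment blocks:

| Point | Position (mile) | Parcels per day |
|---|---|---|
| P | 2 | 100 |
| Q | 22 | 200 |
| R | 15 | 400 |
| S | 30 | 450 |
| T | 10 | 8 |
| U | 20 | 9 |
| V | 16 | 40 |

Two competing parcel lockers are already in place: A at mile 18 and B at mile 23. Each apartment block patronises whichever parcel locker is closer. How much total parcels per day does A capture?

The indifferent point is the midpoint (18+23)/2 = 20.5; apartment blocks left of it (closer to A at 18) go to A, those right go to B.
  P at 2 (w=100) → A
  T at 10 (w=8) → A
  R at 15 (w=400) → A
  V at 16 (w=40) → A
  U at 20 (w=9) → A
  Q at 22 (w=200) → B
  S at 30 (w=450) → B
A captures 557; B captures 650.

557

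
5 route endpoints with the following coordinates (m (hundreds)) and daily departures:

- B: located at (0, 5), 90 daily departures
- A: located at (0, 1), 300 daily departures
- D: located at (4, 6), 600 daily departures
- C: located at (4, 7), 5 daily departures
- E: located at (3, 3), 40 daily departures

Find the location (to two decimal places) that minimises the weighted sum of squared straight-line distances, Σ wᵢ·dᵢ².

The minimiser of Σwᵢ‖p−pᵢ‖² is the weighted centroid p* = (Σwᵢpᵢ)/(Σwᵢ).
Σwᵢ = 1035.
Σwᵢxᵢ = 90·0 + 300·0 + 600·4 + 5·4 + 40·3 = 2540.
Σwᵢyᵢ = 90·5 + 300·1 + 600·6 + 5·7 + 40·3 = 4505.
x* = 2540/1035 = 2.45, y* = 4505/1035 = 4.35.

(2.45, 4.35)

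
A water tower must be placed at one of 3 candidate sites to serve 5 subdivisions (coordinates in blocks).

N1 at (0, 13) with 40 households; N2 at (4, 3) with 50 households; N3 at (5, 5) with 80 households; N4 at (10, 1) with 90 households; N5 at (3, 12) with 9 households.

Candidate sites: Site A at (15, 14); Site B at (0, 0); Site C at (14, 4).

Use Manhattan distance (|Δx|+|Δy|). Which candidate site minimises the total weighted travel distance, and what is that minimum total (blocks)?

Total weighted distance at each candidate:
  Site A (15, 14): total = 5006
  Site B (0, 0): total = 2795
  Site C (14, 4): total = 3071
Minimum is at Site B with total 2795 blocks.

Site B, total 2795 blocks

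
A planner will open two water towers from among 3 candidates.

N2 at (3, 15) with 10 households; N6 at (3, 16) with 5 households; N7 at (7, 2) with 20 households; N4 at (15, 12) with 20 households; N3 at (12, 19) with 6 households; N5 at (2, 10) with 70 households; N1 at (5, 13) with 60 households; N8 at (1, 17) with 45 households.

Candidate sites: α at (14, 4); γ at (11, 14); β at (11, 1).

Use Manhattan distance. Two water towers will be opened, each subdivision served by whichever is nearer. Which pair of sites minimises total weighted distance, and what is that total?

{γ, β}, total 2311

Evaluate every pair (each demand assigned to the nearer of the two):
  {γ, β}: total = 2311
  {α, γ}: total = 2391
  {α, β}: total = 4227
Best pair: {γ, β} with total 2311.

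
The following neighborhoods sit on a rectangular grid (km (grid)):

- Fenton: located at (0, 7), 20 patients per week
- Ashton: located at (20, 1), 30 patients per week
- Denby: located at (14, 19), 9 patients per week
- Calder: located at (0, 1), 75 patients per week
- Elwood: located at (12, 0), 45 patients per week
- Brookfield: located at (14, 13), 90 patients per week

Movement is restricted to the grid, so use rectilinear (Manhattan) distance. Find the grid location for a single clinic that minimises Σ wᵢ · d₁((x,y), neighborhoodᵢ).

Manhattan distance separates: Σwᵢ(|x−xᵢ|+|y−yᵢ|) = Σwᵢ|x−xᵢ| + Σwᵢ|y−yᵢ|, so x and y are optimised independently as 1-D weighted medians.
Total weight W = 269; half = 134.5.
x-coordinate, sorted with cumulative weight:
  x=0 (Fenton, w=20) cum 20
  x=0 (Calder, w=75) cum 95
  x=12 (Elwood, w=45) cum 140  ← median
  x=14 (Denby, w=9) cum 149
  x=14 (Brookfield, w=90) cum 239
  x=20 (Ashton, w=30) cum 269
⇒ x* = 12
y-coordinate, sorted with cumulative weight:
  y=0 (Elwood, w=45) cum 45
  y=1 (Ashton, w=30) cum 75
  y=1 (Calder, w=75) cum 150  ← median
  y=7 (Fenton, w=20) cum 170
  y=13 (Brookfield, w=90) cum 260
  y=19 (Denby, w=9) cum 269
⇒ y* = 1

(12, 1)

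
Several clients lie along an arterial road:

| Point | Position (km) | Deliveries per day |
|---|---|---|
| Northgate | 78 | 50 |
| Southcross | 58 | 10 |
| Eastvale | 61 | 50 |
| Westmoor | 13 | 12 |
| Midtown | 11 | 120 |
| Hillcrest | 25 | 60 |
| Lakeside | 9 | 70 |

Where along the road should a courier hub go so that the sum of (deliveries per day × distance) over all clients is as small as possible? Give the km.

x = 11

For a sum of weighted absolute distances on a line, the optimum is the weighted median (not the mean). Total weight W = 372; half-weight = 186.
Sort by position and accumulate weight:
  km 9 (Lakeside, w=70) → cum 70
  km 11 (Midtown, w=120) → cum 190  ≥ 186 → median here
  km 13 (Westmoor, w=12) → cum 202
  km 25 (Hillcrest, w=60) → cum 262
  km 58 (Southcross, w=10) → cum 272
  km 61 (Eastvale, w=50) → cum 322
  km 78 (Northgate, w=50) → cum 372
Optimal location: km 11.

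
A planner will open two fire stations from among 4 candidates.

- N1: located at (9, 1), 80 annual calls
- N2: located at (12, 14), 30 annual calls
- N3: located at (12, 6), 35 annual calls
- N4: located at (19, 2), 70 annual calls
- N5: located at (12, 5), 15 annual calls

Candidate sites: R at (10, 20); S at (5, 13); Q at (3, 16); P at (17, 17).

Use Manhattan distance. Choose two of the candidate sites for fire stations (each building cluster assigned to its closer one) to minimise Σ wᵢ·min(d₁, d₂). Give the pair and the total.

{S, P}, total 3425

Evaluate every pair (each demand assigned to the nearer of the two):
  {S, P}: total = 3425
  {R, P}: total = 3845
  {Q, P}: total = 3925
  {R, S}: total = 3985
  {S, Q}: total = 3985
  {R, Q}: total = 4545
Best pair: {S, P} with total 3425.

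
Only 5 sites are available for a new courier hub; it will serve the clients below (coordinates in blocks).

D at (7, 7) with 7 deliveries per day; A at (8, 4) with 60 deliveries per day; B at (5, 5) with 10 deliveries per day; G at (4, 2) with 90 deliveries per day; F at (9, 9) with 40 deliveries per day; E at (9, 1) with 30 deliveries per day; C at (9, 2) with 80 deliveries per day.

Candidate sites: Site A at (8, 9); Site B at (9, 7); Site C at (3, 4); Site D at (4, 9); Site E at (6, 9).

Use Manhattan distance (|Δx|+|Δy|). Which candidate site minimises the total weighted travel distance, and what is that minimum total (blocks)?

Site B, total 1874 blocks

Total weighted distance at each candidate:
  Site A (8, 9): total = 2331
  Site B (9, 7): total = 1874
  Site C (3, 4): total = 1999
  Site D (4, 9): total = 2805
  Site E (6, 9): total = 2551
Minimum is at Site B with total 1874 blocks.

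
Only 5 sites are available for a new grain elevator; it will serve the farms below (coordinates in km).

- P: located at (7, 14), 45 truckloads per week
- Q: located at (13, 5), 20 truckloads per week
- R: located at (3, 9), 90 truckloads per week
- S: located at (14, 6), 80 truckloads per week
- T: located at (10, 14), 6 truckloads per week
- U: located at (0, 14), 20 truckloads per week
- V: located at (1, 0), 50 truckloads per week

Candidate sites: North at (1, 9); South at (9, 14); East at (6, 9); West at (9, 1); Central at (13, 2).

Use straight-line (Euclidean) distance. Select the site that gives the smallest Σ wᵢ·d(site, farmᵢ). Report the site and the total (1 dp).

Total weighted distance at each candidate:
  North (1, 9): total = 2465.5
  South (9, 14): total = 2736.8
  East (6, 9): total = 2053.6
  West (9, 1): total = 2968.3
  Central (13, 2): total = 3128.5
Minimum is at East with total 2053.6 km.

East, total 2053.6 km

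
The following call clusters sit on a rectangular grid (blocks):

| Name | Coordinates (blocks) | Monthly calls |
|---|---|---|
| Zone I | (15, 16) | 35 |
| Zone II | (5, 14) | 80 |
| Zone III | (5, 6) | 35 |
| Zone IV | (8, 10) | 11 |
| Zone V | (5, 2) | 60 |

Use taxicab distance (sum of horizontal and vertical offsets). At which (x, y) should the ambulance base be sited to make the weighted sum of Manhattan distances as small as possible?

Manhattan distance separates: Σwᵢ(|x−xᵢ|+|y−yᵢ|) = Σwᵢ|x−xᵢ| + Σwᵢ|y−yᵢ|, so x and y are optimised independently as 1-D weighted medians.
Total weight W = 221; half = 110.5.
x-coordinate, sorted with cumulative weight:
  x=5 (Zone II, w=80) cum 80
  x=5 (Zone III, w=35) cum 115  ← median
  x=5 (Zone V, w=60) cum 175
  x=8 (Zone IV, w=11) cum 186
  x=15 (Zone I, w=35) cum 221
⇒ x* = 5
y-coordinate, sorted with cumulative weight:
  y=2 (Zone V, w=60) cum 60
  y=6 (Zone III, w=35) cum 95
  y=10 (Zone IV, w=11) cum 106
  y=14 (Zone II, w=80) cum 186  ← median
  y=16 (Zone I, w=35) cum 221
⇒ y* = 14

(5, 14)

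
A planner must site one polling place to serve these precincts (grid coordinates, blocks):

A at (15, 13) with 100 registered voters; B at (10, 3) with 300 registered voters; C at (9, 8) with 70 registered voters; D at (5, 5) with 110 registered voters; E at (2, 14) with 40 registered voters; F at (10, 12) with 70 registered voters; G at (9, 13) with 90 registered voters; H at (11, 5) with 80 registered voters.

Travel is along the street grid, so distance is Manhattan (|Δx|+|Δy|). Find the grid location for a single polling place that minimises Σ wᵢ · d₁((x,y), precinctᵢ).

(10, 5)

Manhattan distance separates: Σwᵢ(|x−xᵢ|+|y−yᵢ|) = Σwᵢ|x−xᵢ| + Σwᵢ|y−yᵢ|, so x and y are optimised independently as 1-D weighted medians.
Total weight W = 860; half = 430.
x-coordinate, sorted with cumulative weight:
  x=2 (E, w=40) cum 40
  x=5 (D, w=110) cum 150
  x=9 (C, w=70) cum 220
  x=9 (G, w=90) cum 310
  x=10 (B, w=300) cum 610  ← median
  x=10 (F, w=70) cum 680
  x=11 (H, w=80) cum 760
  x=15 (A, w=100) cum 860
⇒ x* = 10
y-coordinate, sorted with cumulative weight:
  y=3 (B, w=300) cum 300
  y=5 (D, w=110) cum 410
  y=5 (H, w=80) cum 490  ← median
  y=8 (C, w=70) cum 560
  y=12 (F, w=70) cum 630
  y=13 (A, w=100) cum 730
  y=13 (G, w=90) cum 820
  y=14 (E, w=40) cum 860
⇒ y* = 5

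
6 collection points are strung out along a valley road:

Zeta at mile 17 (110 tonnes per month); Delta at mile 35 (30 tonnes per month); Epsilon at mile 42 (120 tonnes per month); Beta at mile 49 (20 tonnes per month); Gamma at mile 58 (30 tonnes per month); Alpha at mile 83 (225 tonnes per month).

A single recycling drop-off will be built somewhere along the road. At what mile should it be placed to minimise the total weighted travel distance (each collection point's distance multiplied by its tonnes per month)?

For a sum of weighted absolute distances on a line, the optimum is the weighted median (not the mean). Total weight W = 535; half-weight = 267.5.
Sort by position and accumulate weight:
  mile 17 (Zeta, w=110) → cum 110
  mile 35 (Delta, w=30) → cum 140
  mile 42 (Epsilon, w=120) → cum 260
  mile 49 (Beta, w=20) → cum 280  ≥ 267.5 → median here
  mile 58 (Gamma, w=30) → cum 310
  mile 83 (Alpha, w=225) → cum 535
Optimal location: mile 49.

x = 49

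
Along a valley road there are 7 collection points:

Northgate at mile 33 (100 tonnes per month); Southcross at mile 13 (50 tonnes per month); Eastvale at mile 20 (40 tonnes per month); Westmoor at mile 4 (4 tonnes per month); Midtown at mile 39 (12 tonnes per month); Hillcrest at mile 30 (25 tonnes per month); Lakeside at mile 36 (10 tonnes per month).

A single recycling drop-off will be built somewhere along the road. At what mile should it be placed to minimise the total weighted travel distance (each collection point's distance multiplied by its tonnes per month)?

For a sum of weighted absolute distances on a line, the optimum is the weighted median (not the mean). Total weight W = 241; half-weight = 120.5.
Sort by position and accumulate weight:
  mile 4 (Westmoor, w=4) → cum 4
  mile 13 (Southcross, w=50) → cum 54
  mile 20 (Eastvale, w=40) → cum 94
  mile 30 (Hillcrest, w=25) → cum 119
  mile 33 (Northgate, w=100) → cum 219  ≥ 120.5 → median here
  mile 36 (Lakeside, w=10) → cum 229
  mile 39 (Midtown, w=12) → cum 241
Optimal location: mile 33.

x = 33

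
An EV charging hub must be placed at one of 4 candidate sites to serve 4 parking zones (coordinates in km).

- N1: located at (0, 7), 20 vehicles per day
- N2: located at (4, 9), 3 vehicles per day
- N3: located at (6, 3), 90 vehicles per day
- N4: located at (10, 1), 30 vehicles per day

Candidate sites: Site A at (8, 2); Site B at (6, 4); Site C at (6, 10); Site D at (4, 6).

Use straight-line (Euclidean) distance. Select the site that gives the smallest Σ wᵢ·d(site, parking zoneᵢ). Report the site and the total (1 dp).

Total weighted distance at each candidate:
  Site A (8, 2): total = 481.2
  Site B (6, 4): total = 390.3
  Site C (6, 10): total = 1066.3
  Site D (4, 6): total = 650.3
Minimum is at Site B with total 390.3 km.

Site B, total 390.3 km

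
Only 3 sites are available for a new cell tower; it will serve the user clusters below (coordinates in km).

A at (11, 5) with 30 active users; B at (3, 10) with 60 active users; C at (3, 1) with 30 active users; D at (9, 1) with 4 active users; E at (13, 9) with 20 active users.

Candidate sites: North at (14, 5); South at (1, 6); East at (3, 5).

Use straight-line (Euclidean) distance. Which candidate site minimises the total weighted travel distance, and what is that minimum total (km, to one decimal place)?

Total weighted distance at each candidate:
  North (14, 5): total = 1274.2
  South (1, 6): total = 1016.5
  East (3, 5): total = 904.3
Minimum is at East with total 904.3 km.

East, total 904.3 km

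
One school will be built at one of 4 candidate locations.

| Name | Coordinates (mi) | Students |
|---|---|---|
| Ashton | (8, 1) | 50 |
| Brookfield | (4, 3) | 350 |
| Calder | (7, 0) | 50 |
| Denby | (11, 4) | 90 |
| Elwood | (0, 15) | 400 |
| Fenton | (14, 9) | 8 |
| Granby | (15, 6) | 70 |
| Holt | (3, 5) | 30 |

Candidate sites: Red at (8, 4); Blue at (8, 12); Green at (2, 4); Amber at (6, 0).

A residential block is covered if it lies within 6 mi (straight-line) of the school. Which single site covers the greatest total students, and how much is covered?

Red, covering 570

Coverage radius r = 6 mi; a point is covered iff (Δx)²+(Δy)² ≤ 6² = 36.
  Red (8, 4): covers {Ashton, Brookfield, Calder, Denby, Holt} → 570
  Blue (8, 12): covers {none} → 0
  Green (2, 4): covers {Brookfield, Holt} → 380
  Amber (6, 0): covers {Ashton, Brookfield, Calder, Holt} → 480
Maximum coverage at Red: 570 students.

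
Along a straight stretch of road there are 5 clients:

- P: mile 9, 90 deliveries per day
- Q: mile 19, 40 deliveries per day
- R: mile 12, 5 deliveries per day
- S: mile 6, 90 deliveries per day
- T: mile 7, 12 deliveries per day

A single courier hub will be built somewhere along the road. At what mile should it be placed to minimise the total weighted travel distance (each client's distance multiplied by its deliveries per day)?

x = 9

For a sum of weighted absolute distances on a line, the optimum is the weighted median (not the mean). Total weight W = 237; half-weight = 118.5.
Sort by position and accumulate weight:
  mile 6 (S, w=90) → cum 90
  mile 7 (T, w=12) → cum 102
  mile 9 (P, w=90) → cum 192  ≥ 118.5 → median here
  mile 12 (R, w=5) → cum 197
  mile 19 (Q, w=40) → cum 237
Optimal location: mile 9.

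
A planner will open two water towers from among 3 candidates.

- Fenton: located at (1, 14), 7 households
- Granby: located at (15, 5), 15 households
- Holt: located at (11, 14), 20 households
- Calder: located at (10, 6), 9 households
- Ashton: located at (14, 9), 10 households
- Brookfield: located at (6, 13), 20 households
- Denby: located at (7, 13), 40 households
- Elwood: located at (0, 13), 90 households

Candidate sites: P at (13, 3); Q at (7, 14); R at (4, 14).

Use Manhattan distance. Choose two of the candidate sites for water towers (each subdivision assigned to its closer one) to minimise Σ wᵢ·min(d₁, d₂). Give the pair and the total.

Evaluate every pair (each demand assigned to the nearer of the two):
  {P, R}: total = 1015
  {Q, R}: total = 1105
  {P, Q}: total = 1106
Best pair: {P, R} with total 1015.

{P, R}, total 1015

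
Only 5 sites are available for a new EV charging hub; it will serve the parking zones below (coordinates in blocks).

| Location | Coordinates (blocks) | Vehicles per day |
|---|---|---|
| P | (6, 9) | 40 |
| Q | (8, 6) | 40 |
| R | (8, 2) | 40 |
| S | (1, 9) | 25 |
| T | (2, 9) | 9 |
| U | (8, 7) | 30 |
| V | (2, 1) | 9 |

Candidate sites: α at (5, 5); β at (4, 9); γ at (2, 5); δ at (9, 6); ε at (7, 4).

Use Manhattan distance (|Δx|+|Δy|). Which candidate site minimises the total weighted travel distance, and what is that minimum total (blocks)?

δ, total 1013 blocks

Total weighted distance at each candidate:
  α (5, 5): total = 1076
  β (4, 9): total = 1163
  γ (2, 5): total = 1397
  δ (9, 6): total = 1013
  ε (7, 4): total = 1037
Minimum is at δ with total 1013 blocks.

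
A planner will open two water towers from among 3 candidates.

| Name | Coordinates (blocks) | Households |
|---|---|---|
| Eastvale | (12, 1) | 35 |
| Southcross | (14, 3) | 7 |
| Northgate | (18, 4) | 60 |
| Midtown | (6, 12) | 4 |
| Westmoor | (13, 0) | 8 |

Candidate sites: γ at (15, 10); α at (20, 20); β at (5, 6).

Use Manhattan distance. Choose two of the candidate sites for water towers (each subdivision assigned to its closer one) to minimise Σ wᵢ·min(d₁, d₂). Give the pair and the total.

Evaluate every pair (each demand assigned to the nearer of the two):
  {γ, β}: total = 1140
  {γ, α}: total = 1156
  {α, β}: total = 1544
Best pair: {γ, β} with total 1140.

{γ, β}, total 1140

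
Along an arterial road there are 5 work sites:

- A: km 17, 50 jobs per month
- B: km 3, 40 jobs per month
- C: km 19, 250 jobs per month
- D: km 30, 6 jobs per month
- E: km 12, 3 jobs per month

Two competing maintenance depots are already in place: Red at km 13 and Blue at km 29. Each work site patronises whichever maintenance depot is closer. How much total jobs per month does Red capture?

343

The indifferent point is the midpoint (13+29)/2 = 21; work sites left of it (closer to Red at 13) go to Red, those right go to Blue.
  B at 3 (w=40) → Red
  E at 12 (w=3) → Red
  A at 17 (w=50) → Red
  C at 19 (w=250) → Red
  D at 30 (w=6) → Blue
Red captures 343; Blue captures 6.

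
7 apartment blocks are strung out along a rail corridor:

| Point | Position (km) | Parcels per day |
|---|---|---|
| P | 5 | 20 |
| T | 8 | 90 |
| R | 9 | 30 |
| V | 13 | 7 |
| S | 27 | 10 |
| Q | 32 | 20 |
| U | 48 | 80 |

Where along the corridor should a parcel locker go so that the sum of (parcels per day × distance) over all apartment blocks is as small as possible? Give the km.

For a sum of weighted absolute distances on a line, the optimum is the weighted median (not the mean). Total weight W = 257; half-weight = 128.5.
Sort by position and accumulate weight:
  km 5 (P, w=20) → cum 20
  km 8 (T, w=90) → cum 110
  km 9 (R, w=30) → cum 140  ≥ 128.5 → median here
  km 13 (V, w=7) → cum 147
  km 27 (S, w=10) → cum 157
  km 32 (Q, w=20) → cum 177
  km 48 (U, w=80) → cum 257
Optimal location: km 9.

x = 9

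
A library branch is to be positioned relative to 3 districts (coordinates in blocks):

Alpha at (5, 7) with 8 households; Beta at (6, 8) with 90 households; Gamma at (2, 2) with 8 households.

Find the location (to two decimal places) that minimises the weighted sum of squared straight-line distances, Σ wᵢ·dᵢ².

The minimiser of Σwᵢ‖p−pᵢ‖² is the weighted centroid p* = (Σwᵢpᵢ)/(Σwᵢ).
Σwᵢ = 106.
Σwᵢxᵢ = 8·5 + 90·6 + 8·2 = 596.
Σwᵢyᵢ = 8·7 + 90·8 + 8·2 = 792.
x* = 596/106 = 5.62, y* = 792/106 = 7.47.

(5.62, 7.47)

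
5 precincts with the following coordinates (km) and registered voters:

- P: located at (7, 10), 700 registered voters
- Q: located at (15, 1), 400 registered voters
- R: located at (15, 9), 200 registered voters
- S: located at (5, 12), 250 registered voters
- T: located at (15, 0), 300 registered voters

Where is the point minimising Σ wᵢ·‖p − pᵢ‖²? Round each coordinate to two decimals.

The minimiser of Σwᵢ‖p−pᵢ‖² is the weighted centroid p* = (Σwᵢpᵢ)/(Σwᵢ).
Σwᵢ = 1850.
Σwᵢxᵢ = 700·7 + 400·15 + 200·15 + 250·5 + 300·15 = 19650.
Σwᵢyᵢ = 700·10 + 400·1 + 200·9 + 250·12 + 300·0 = 12200.
x* = 19650/1850 = 10.62, y* = 12200/1850 = 6.59.

(10.62, 6.59)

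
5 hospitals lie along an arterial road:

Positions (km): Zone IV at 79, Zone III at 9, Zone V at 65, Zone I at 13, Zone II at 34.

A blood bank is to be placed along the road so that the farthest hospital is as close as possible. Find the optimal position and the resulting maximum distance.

location 44, max distance 35

The 1-center on a line is the midpoint of the two extreme points: leftmost at 9, rightmost at 79.
Optimal location = (9 + 79)/2 = 44; maximum distance = (79 − 9)/2 = 35.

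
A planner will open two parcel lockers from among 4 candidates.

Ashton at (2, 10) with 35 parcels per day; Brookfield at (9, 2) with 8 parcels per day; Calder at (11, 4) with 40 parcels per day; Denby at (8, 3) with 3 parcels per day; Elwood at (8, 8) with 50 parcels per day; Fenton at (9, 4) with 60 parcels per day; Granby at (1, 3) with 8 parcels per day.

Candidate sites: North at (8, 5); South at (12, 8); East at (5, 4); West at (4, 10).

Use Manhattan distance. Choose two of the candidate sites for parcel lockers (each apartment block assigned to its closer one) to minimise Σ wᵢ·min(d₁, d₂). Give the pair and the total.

{North, West}, total 610

Evaluate every pair (each demand assigned to the nearer of the two):
  {North, West}: total = 610
  {North, East}: total = 823
  {North, South}: total = 925
  {East, West}: total = 950
  {South, East}: total = 1055
  {South, West}: total = 1069
Best pair: {North, West} with total 610.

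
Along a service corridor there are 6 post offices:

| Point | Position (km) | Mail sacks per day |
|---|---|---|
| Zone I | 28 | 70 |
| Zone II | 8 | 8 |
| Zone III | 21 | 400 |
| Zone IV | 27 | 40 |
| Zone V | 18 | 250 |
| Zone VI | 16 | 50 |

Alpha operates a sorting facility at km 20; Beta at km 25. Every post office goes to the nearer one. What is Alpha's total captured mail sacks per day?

708

The indifferent point is the midpoint (20+25)/2 = 22.5; post offices left of it (closer to Alpha at 20) go to Alpha, those right go to Beta.
  Zone II at 8 (w=8) → Alpha
  Zone VI at 16 (w=50) → Alpha
  Zone V at 18 (w=250) → Alpha
  Zone III at 21 (w=400) → Alpha
  Zone IV at 27 (w=40) → Beta
  Zone I at 28 (w=70) → Beta
Alpha captures 708; Beta captures 110.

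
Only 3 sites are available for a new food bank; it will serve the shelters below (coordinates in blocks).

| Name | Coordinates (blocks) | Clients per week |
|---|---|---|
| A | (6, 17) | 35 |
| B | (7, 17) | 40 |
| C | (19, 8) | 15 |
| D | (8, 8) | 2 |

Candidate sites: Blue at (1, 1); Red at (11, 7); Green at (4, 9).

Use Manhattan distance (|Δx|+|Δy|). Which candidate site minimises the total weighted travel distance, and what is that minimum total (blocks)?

Green, total 1040 blocks

Total weighted distance at each candidate:
  Blue (1, 1): total = 2018
  Red (11, 7): total = 1228
  Green (4, 9): total = 1040
Minimum is at Green with total 1040 blocks.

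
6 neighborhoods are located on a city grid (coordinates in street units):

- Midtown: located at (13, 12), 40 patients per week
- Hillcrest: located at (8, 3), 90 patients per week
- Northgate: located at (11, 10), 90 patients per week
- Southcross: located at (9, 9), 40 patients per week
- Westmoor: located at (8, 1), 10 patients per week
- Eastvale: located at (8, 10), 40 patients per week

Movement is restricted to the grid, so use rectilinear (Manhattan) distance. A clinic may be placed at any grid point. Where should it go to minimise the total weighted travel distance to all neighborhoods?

Manhattan distance separates: Σwᵢ(|x−xᵢ|+|y−yᵢ|) = Σwᵢ|x−xᵢ| + Σwᵢ|y−yᵢ|, so x and y are optimised independently as 1-D weighted medians.
Total weight W = 310; half = 155.
x-coordinate, sorted with cumulative weight:
  x=8 (Hillcrest, w=90) cum 90
  x=8 (Westmoor, w=10) cum 100
  x=8 (Eastvale, w=40) cum 140
  x=9 (Southcross, w=40) cum 180  ← median
  x=11 (Northgate, w=90) cum 270
  x=13 (Midtown, w=40) cum 310
⇒ x* = 9
y-coordinate, sorted with cumulative weight:
  y=1 (Westmoor, w=10) cum 10
  y=3 (Hillcrest, w=90) cum 100
  y=9 (Southcross, w=40) cum 140
  y=10 (Northgate, w=90) cum 230  ← median
  y=10 (Eastvale, w=40) cum 270
  y=12 (Midtown, w=40) cum 310
⇒ y* = 10

(9, 10)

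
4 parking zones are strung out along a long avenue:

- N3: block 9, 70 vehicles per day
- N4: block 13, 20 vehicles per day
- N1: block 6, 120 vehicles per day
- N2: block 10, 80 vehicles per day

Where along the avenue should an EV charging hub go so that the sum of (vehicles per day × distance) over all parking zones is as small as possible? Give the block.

x = 9

For a sum of weighted absolute distances on a line, the optimum is the weighted median (not the mean). Total weight W = 290; half-weight = 145.
Sort by position and accumulate weight:
  block 6 (N1, w=120) → cum 120
  block 9 (N3, w=70) → cum 190  ≥ 145 → median here
  block 10 (N2, w=80) → cum 270
  block 13 (N4, w=20) → cum 290
Optimal location: block 9.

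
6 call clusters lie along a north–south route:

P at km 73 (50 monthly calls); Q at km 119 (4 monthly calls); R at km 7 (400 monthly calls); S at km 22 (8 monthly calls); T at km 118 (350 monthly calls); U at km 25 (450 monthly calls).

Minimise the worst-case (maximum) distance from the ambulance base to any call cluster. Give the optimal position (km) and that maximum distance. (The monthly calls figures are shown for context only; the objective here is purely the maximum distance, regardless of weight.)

location 63, max distance 56

The 1-center on a line is the midpoint of the two extreme points: leftmost at 7, rightmost at 119.
Optimal location = (7 + 119)/2 = 63; maximum distance = (119 − 7)/2 = 56.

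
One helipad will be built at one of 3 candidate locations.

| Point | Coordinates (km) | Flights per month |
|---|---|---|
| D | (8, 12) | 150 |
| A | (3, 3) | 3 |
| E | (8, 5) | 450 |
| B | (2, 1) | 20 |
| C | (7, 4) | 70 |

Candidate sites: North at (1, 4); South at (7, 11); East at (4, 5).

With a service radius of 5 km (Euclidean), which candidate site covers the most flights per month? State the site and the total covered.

East, covering 543

Coverage radius r = 5 km; a point is covered iff (Δx)²+(Δy)² ≤ 5² = 25.
  North (1, 4): covers {A, B} → 23
  South (7, 11): covers {D} → 150
  East (4, 5): covers {A, E, B, C} → 543
Maximum coverage at East: 543 flights per month.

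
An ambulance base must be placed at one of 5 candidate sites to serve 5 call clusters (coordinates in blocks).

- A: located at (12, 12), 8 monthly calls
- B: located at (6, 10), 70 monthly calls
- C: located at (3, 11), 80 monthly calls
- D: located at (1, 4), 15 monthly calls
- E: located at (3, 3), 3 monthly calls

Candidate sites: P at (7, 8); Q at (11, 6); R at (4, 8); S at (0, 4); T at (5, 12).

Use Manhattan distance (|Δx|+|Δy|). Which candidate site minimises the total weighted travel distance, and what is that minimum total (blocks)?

T, total 719 blocks

Total weighted distance at each candidate:
  P (7, 8): total = 1019
  Q (11, 6): total = 1939
  R (4, 8): total = 819
  S (0, 4): total = 1827
  T (5, 12): total = 719
Minimum is at T with total 719 blocks.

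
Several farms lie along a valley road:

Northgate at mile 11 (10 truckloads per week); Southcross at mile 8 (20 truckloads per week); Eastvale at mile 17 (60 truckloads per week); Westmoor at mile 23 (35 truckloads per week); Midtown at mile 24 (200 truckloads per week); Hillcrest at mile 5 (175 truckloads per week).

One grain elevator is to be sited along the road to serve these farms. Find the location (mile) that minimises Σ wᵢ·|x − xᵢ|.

x = 17

For a sum of weighted absolute distances on a line, the optimum is the weighted median (not the mean). Total weight W = 500; half-weight = 250.
Sort by position and accumulate weight:
  mile 5 (Hillcrest, w=175) → cum 175
  mile 8 (Southcross, w=20) → cum 195
  mile 11 (Northgate, w=10) → cum 205
  mile 17 (Eastvale, w=60) → cum 265  ≥ 250 → median here
  mile 23 (Westmoor, w=35) → cum 300
  mile 24 (Midtown, w=200) → cum 500
Optimal location: mile 17.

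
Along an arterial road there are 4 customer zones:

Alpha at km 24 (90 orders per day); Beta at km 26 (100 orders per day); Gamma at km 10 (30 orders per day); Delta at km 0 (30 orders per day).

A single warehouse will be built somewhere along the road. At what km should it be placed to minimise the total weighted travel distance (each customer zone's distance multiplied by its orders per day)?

For a sum of weighted absolute distances on a line, the optimum is the weighted median (not the mean). Total weight W = 250; half-weight = 125.
Sort by position and accumulate weight:
  km 0 (Delta, w=30) → cum 30
  km 10 (Gamma, w=30) → cum 60
  km 24 (Alpha, w=90) → cum 150  ≥ 125 → median here
  km 26 (Beta, w=100) → cum 250
Optimal location: km 24.

x = 24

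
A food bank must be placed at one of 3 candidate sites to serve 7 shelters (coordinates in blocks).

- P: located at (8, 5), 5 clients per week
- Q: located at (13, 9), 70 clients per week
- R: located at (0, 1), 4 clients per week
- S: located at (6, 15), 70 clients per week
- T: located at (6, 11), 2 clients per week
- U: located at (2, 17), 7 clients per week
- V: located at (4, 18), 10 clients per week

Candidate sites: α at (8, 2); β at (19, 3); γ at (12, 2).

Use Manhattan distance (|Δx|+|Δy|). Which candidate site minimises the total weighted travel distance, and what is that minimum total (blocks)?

α, total 2310 blocks

Total weighted distance at each candidate:
  α (8, 2): total = 2310
  β (19, 3): total = 3298
  γ (12, 2): total = 2422
Minimum is at α with total 2310 blocks.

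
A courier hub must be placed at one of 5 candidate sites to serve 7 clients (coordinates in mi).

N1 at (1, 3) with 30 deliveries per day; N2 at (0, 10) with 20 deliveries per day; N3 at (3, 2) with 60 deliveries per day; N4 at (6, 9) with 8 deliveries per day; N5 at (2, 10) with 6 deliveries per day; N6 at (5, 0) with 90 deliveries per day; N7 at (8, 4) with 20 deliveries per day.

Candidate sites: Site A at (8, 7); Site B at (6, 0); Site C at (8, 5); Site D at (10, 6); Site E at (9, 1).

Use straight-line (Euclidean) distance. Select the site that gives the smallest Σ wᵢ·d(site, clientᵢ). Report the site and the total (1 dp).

Site B, total 940.6 mi

Total weighted distance at each candidate:
  Site A (8, 7): total = 1645.3
  Site B (6, 0): total = 940.6
  Site C (8, 5): total = 1384.4
  Site D (10, 6): total = 1836.9
  Site E (9, 1): total = 1438.0
Minimum is at Site B with total 940.6 mi.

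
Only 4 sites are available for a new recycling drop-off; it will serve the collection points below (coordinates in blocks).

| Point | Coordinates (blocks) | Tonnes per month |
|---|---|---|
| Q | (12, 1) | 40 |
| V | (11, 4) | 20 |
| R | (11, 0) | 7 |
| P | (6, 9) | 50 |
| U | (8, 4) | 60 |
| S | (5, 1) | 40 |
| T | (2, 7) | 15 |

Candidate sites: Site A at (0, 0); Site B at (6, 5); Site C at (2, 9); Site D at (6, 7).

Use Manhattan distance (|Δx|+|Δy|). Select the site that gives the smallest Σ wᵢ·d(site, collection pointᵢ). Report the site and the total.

Site B, total 1260 blocks

Total weighted distance at each candidate:
  Site A (0, 0): total = 2742
  Site B (6, 5): total = 1260
  Site C (2, 9): total = 2456
  Site D (6, 7): total = 1464
Minimum is at Site B with total 1260 blocks.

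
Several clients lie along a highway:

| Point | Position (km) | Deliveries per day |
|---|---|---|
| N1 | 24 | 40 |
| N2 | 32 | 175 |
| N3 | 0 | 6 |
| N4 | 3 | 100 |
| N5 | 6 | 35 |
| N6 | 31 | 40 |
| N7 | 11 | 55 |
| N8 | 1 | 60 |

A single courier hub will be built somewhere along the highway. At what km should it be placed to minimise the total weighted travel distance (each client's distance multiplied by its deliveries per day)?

For a sum of weighted absolute distances on a line, the optimum is the weighted median (not the mean). Total weight W = 511; half-weight = 255.5.
Sort by position and accumulate weight:
  km 0 (N3, w=6) → cum 6
  km 1 (N8, w=60) → cum 66
  km 3 (N4, w=100) → cum 166
  km 6 (N5, w=35) → cum 201
  km 11 (N7, w=55) → cum 256  ≥ 255.5 → median here
  km 24 (N1, w=40) → cum 296
  km 31 (N6, w=40) → cum 336
  km 32 (N2, w=175) → cum 511
Optimal location: km 11.

x = 11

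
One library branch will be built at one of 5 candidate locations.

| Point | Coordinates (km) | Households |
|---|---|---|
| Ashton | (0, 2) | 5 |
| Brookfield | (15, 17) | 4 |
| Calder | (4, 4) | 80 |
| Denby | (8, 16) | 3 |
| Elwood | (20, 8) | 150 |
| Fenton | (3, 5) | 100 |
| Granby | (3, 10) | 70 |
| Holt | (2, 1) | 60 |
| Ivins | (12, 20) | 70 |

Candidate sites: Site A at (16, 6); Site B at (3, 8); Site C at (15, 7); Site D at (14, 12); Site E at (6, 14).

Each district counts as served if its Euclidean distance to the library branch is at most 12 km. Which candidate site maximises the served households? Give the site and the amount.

Coverage radius r = 12 km; a point is covered iff (Δx)²+(Δy)² ≤ 12² = 144.
  Site A (16, 6): covers {Brookfield, Elwood} → 154
  Site B (3, 8): covers {Ashton, Calder, Denby, Fenton, Granby, Holt} → 318
  Site C (15, 7): covers {Brookfield, Calder, Denby, Elwood} → 237
  Site D (14, 12): covers {Brookfield, Denby, Elwood, Granby, Ivins} → 297
  Site E (6, 14): covers {Brookfield, Calder, Denby, Fenton, Granby, Ivins} → 327
Maximum coverage at Site E: 327 households.

Site E, covering 327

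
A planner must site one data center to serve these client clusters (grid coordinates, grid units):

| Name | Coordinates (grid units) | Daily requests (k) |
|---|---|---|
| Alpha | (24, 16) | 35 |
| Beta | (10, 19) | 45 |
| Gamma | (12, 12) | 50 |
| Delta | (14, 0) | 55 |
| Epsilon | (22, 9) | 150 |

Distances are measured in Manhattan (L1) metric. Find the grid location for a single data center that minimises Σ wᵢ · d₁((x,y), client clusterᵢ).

(22, 9)

Manhattan distance separates: Σwᵢ(|x−xᵢ|+|y−yᵢ|) = Σwᵢ|x−xᵢ| + Σwᵢ|y−yᵢ|, so x and y are optimised independently as 1-D weighted medians.
Total weight W = 335; half = 167.5.
x-coordinate, sorted with cumulative weight:
  x=10 (Beta, w=45) cum 45
  x=12 (Gamma, w=50) cum 95
  x=14 (Delta, w=55) cum 150
  x=22 (Epsilon, w=150) cum 300  ← median
  x=24 (Alpha, w=35) cum 335
⇒ x* = 22
y-coordinate, sorted with cumulative weight:
  y=0 (Delta, w=55) cum 55
  y=9 (Epsilon, w=150) cum 205  ← median
  y=12 (Gamma, w=50) cum 255
  y=16 (Alpha, w=35) cum 290
  y=19 (Beta, w=45) cum 335
⇒ y* = 9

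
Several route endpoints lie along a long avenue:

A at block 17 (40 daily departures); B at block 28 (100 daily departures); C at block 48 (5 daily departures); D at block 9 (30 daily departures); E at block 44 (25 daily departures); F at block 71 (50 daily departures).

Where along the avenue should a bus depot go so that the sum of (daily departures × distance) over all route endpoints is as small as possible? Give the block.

x = 28

For a sum of weighted absolute distances on a line, the optimum is the weighted median (not the mean). Total weight W = 250; half-weight = 125.
Sort by position and accumulate weight:
  block 9 (D, w=30) → cum 30
  block 17 (A, w=40) → cum 70
  block 28 (B, w=100) → cum 170  ≥ 125 → median here
  block 44 (E, w=25) → cum 195
  block 48 (C, w=5) → cum 200
  block 71 (F, w=50) → cum 250
Optimal location: block 28.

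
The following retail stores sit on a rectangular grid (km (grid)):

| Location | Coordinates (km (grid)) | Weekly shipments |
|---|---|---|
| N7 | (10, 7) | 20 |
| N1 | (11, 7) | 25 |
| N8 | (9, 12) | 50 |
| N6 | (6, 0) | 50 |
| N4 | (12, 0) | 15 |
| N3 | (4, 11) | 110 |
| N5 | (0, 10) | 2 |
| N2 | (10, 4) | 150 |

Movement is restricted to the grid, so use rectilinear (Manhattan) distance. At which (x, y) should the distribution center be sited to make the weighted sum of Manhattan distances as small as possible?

(9, 4)

Manhattan distance separates: Σwᵢ(|x−xᵢ|+|y−yᵢ|) = Σwᵢ|x−xᵢ| + Σwᵢ|y−yᵢ|, so x and y are optimised independently as 1-D weighted medians.
Total weight W = 422; half = 211.
x-coordinate, sorted with cumulative weight:
  x=0 (N5, w=2) cum 2
  x=4 (N3, w=110) cum 112
  x=6 (N6, w=50) cum 162
  x=9 (N8, w=50) cum 212  ← median
  x=10 (N7, w=20) cum 232
  x=10 (N2, w=150) cum 382
  x=11 (N1, w=25) cum 407
  x=12 (N4, w=15) cum 422
⇒ x* = 9
y-coordinate, sorted with cumulative weight:
  y=0 (N6, w=50) cum 50
  y=0 (N4, w=15) cum 65
  y=4 (N2, w=150) cum 215  ← median
  y=7 (N7, w=20) cum 235
  y=7 (N1, w=25) cum 260
  y=10 (N5, w=2) cum 262
  y=11 (N3, w=110) cum 372
  y=12 (N8, w=50) cum 422
⇒ y* = 4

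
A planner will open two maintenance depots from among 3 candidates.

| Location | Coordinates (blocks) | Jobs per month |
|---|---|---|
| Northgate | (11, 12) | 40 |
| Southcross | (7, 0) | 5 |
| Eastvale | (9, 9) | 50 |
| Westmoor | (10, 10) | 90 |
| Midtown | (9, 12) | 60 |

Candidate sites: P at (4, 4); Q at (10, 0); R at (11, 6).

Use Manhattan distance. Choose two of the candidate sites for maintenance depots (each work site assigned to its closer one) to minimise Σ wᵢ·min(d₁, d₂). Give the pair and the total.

Evaluate every pair (each demand assigned to the nearer of the two):
  {Q, R}: total = 1435
  {P, R}: total = 1455
  {P, Q}: total = 2715
Best pair: {Q, R} with total 1435.

{Q, R}, total 1435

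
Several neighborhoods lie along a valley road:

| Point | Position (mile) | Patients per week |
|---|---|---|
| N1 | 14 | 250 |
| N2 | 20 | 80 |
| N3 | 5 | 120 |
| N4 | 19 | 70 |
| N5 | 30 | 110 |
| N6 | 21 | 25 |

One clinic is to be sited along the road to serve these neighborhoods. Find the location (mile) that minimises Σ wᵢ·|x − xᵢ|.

For a sum of weighted absolute distances on a line, the optimum is the weighted median (not the mean). Total weight W = 655; half-weight = 327.5.
Sort by position and accumulate weight:
  mile 5 (N3, w=120) → cum 120
  mile 14 (N1, w=250) → cum 370  ≥ 327.5 → median here
  mile 19 (N4, w=70) → cum 440
  mile 20 (N2, w=80) → cum 520
  mile 21 (N6, w=25) → cum 545
  mile 30 (N5, w=110) → cum 655
Optimal location: mile 14.

x = 14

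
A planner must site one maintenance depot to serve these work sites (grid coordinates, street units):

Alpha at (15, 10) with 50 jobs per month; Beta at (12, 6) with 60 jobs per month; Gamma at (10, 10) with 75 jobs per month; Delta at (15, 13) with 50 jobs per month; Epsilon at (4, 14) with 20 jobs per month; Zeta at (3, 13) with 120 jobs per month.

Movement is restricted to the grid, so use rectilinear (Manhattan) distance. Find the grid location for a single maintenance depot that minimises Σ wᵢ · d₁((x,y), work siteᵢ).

(10, 13)

Manhattan distance separates: Σwᵢ(|x−xᵢ|+|y−yᵢ|) = Σwᵢ|x−xᵢ| + Σwᵢ|y−yᵢ|, so x and y are optimised independently as 1-D weighted medians.
Total weight W = 375; half = 187.5.
x-coordinate, sorted with cumulative weight:
  x=3 (Zeta, w=120) cum 120
  x=4 (Epsilon, w=20) cum 140
  x=10 (Gamma, w=75) cum 215  ← median
  x=12 (Beta, w=60) cum 275
  x=15 (Alpha, w=50) cum 325
  x=15 (Delta, w=50) cum 375
⇒ x* = 10
y-coordinate, sorted with cumulative weight:
  y=6 (Beta, w=60) cum 60
  y=10 (Alpha, w=50) cum 110
  y=10 (Gamma, w=75) cum 185
  y=13 (Delta, w=50) cum 235  ← median
  y=13 (Zeta, w=120) cum 355
  y=14 (Epsilon, w=20) cum 375
⇒ y* = 13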